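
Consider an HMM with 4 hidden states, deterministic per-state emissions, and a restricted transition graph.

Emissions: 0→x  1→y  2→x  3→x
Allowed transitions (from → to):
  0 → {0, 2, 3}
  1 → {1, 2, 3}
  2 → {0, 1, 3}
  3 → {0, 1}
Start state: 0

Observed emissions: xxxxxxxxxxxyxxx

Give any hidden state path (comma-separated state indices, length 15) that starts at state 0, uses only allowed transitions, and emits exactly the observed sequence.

  [0] x  {0,2,3}  => 0  start
  [1] x  {0,2,3}  => 0  0->0 ok
  [2] x  {0,2,3}  => 2  0->2 ok
  [3] x  {0,2,3}  => 0  2->0 ok
  [4] x  {0,2,3}  => 2  0->2 ok
  [5] x  {0,2,3}  => 3  2->3 ok
  [6] x  {0,2,3}  => 0  3->0 ok
  [7] x  {0,2,3}  => 0  0->0 ok
  [8] x  {0,2,3}  => 3  0->3 ok
  [9] x  {0,2,3}  => 0  3->0 ok
  [10] x  {0,2,3}  => 3  0->3 ok
  [11] y  {1}  => 1  3->1 ok
  [12] x  {0,2,3}  => 2  1->2 ok
  [13] x  {0,2,3}  => 0  2->0 ok
  [14] x  {0,2,3}  => 2  0->2 ok

0,0,2,0,2,3,0,0,3,0,3,1,2,0,2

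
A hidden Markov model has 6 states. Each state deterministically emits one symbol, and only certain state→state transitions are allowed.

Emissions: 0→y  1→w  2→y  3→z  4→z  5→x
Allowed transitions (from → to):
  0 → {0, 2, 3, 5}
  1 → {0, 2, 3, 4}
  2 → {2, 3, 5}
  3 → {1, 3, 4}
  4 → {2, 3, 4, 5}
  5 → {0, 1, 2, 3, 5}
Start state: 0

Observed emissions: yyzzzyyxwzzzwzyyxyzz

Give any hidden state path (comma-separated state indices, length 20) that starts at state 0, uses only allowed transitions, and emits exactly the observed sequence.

0,2,3,3,4,2,2,5,1,4,4,3,1,4,2,2,5,2,3,4

  [0] y  {0,2}  => 0  start
  [1] y  {0,2}  => 2  0->2 ok
  [2] z  {3,4}  => 3  2->3 ok
  [3] z  {3,4}  => 3  3->3 ok
  [4] z  {3,4}  => 4  3->4 ok
  [5] y  {0,2}  => 2  4->2 ok
  [6] y  {0,2}  => 2  2->2 ok
  [7] x  {5}  => 5  2->5 ok
  [8] w  {1}  => 1  5->1 ok
  [9] z  {3,4}  => 4  1->4 ok
  [10] z  {3,4}  => 4  4->4 ok
  [11] z  {3,4}  => 3  4->3 ok
  [12] w  {1}  => 1  3->1 ok
  [13] z  {3,4}  => 4  1->4 ok
  [14] y  {0,2}  => 2  4->2 ok
  [15] y  {0,2}  => 2  2->2 ok
  [16] x  {5}  => 5  2->5 ok
  [17] y  {0,2}  => 2  5->2 ok
  [18] z  {3,4}  => 3  2->3 ok
  [19] z  {3,4}  => 4  3->4 ok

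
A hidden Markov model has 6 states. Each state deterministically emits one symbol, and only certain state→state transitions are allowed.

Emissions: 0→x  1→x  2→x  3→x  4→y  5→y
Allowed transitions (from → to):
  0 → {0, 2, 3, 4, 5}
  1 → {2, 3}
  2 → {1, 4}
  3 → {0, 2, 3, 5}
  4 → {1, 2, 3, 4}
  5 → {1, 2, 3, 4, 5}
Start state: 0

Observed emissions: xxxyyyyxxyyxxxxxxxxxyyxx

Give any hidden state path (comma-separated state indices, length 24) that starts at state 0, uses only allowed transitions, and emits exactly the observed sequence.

0,0,3,5,5,4,4,1,3,5,5,1,3,2,1,2,1,3,0,0,5,4,3,0

  t0 'x' -> {0,1,2,3}, take 0 (start)
  t1 'x' -> {0,1,2,3}, take 0 (0->0 ok)
  t2 'x' -> {0,1,2,3}, take 3 (0->3 ok)
  t3 'y' -> {4,5}, take 5 (3->5 ok)
  t4 'y' -> {4,5}, take 5 (5->5 ok)
  t5 'y' -> {4,5}, take 4 (5->4 ok)
  t6 'y' -> {4,5}, take 4 (4->4 ok)
  t7 'x' -> {0,1,2,3}, take 1 (4->1 ok)
  t8 'x' -> {0,1,2,3}, take 3 (1->3 ok)
  t9 'y' -> {4,5}, take 5 (3->5 ok)
  t10 'y' -> {4,5}, take 5 (5->5 ok)
  t11 'x' -> {0,1,2,3}, take 1 (5->1 ok)
  t12 'x' -> {0,1,2,3}, take 3 (1->3 ok)
  t13 'x' -> {0,1,2,3}, take 2 (3->2 ok)
  t14 'x' -> {0,1,2,3}, take 1 (2->1 ok)
  t15 'x' -> {0,1,2,3}, take 2 (1->2 ok)
  t16 'x' -> {0,1,2,3}, take 1 (2->1 ok)
  t17 'x' -> {0,1,2,3}, take 3 (1->3 ok)
  t18 'x' -> {0,1,2,3}, take 0 (3->0 ok)
  t19 'x' -> {0,1,2,3}, take 0 (0->0 ok)
  t20 'y' -> {4,5}, take 5 (0->5 ok)
  t21 'y' -> {4,5}, take 4 (5->4 ok)
  t22 'x' -> {0,1,2,3}, take 3 (4->3 ok)
  t23 'x' -> {0,1,2,3}, take 0 (3->0 ok)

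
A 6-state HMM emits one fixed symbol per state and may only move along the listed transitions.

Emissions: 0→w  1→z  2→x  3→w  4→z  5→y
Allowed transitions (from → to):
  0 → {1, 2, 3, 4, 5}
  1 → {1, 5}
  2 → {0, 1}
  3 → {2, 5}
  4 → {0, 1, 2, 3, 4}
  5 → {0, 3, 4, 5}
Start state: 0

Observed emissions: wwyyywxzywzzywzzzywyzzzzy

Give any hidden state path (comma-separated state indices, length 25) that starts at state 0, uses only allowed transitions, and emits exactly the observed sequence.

  [0] w  {0,3}  => 0  start
  [1] w  {0,3}  => 3  0->3 ok
  [2] y  {5}  => 5  3->5 ok
  [3] y  {5}  => 5  5->5 ok
  [4] y  {5}  => 5  5->5 ok
  [5] w  {0,3}  => 3  5->3 ok
  [6] x  {2}  => 2  3->2 ok
  [7] z  {1,4}  => 1  2->1 ok
  [8] y  {5}  => 5  1->5 ok
  [9] w  {0,3}  => 0  5->0 ok
  [10] z  {1,4}  => 4  0->4 ok
  [11] z  {1,4}  => 1  4->1 ok
  [12] y  {5}  => 5  1->5 ok
  [13] w  {0,3}  => 0  5->0 ok
  [14] z  {1,4}  => 4  0->4 ok
  [15] z  {1,4}  => 4  4->4 ok
  [16] z  {1,4}  => 1  4->1 ok
  [17] y  {5}  => 5  1->5 ok
  [18] w  {0,3}  => 3  5->3 ok
  [19] y  {5}  => 5  3->5 ok
  [20] z  {1,4}  => 4  5->4 ok
  [21] z  {1,4}  => 4  4->4 ok
  [22] z  {1,4}  => 4  4->4 ok
  [23] z  {1,4}  => 1  4->1 ok
  [24] y  {5}  => 5  1->5 ok

0,3,5,5,5,3,2,1,5,0,4,1,5,0,4,4,1,5,3,5,4,4,4,1,5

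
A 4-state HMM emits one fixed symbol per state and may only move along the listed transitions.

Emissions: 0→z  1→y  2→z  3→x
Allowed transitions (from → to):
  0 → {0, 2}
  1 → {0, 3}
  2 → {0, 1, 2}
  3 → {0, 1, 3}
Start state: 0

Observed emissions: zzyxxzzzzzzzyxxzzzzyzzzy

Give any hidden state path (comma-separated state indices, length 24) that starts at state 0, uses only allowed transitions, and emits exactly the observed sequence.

  pos 0: z in {0,2}, choose 0; start
  pos 1: z in {0,2}, choose 2; 0->2 ok
  pos 2: y in {1}, choose 1; 2->1 ok
  pos 3: x in {3}, choose 3; 1->3 ok
  pos 4: x in {3}, choose 3; 3->3 ok
  pos 5: z in {0,2}, choose 0; 3->0 ok
  pos 6: z in {0,2}, choose 2; 0->2 ok
  pos 7: z in {0,2}, choose 2; 2->2 ok
  pos 8: z in {0,2}, choose 0; 2->0 ok
  pos 9: z in {0,2}, choose 0; 0->0 ok
  pos 10: z in {0,2}, choose 0; 0->0 ok
  pos 11: z in {0,2}, choose 2; 0->2 ok
  pos 12: y in {1}, choose 1; 2->1 ok
  pos 13: x in {3}, choose 3; 1->3 ok
  pos 14: x in {3}, choose 3; 3->3 ok
  pos 15: z in {0,2}, choose 0; 3->0 ok
  pos 16: z in {0,2}, choose 0; 0->0 ok
  pos 17: z in {0,2}, choose 0; 0->0 ok
  pos 18: z in {0,2}, choose 2; 0->2 ok
  pos 19: y in {1}, choose 1; 2->1 ok
  pos 20: z in {0,2}, choose 0; 1->0 ok
  pos 21: z in {0,2}, choose 0; 0->0 ok
  pos 22: z in {0,2}, choose 2; 0->2 ok
  pos 23: y in {1}, choose 1; 2->1 ok

0,2,1,3,3,0,2,2,0,0,0,2,1,3,3,0,0,0,2,1,0,0,2,1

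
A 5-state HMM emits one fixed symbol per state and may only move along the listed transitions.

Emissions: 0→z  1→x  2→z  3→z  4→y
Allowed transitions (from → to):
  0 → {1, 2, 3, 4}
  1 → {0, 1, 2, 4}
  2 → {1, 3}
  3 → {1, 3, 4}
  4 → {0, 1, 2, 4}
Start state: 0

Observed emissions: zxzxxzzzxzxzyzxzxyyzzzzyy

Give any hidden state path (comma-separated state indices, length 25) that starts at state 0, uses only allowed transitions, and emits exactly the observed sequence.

0,1,2,1,1,0,2,3,1,2,1,0,4,2,1,2,1,4,4,2,3,3,3,4,4

  t0 'z' -> {0,2,3}, take 0 (start)
  t1 'x' -> {1}, take 1 (0->1 ok)
  t2 'z' -> {0,2,3}, take 2 (1->2 ok)
  t3 'x' -> {1}, take 1 (2->1 ok)
  t4 'x' -> {1}, take 1 (1->1 ok)
  t5 'z' -> {0,2,3}, take 0 (1->0 ok)
  t6 'z' -> {0,2,3}, take 2 (0->2 ok)
  t7 'z' -> {0,2,3}, take 3 (2->3 ok)
  t8 'x' -> {1}, take 1 (3->1 ok)
  t9 'z' -> {0,2,3}, take 2 (1->2 ok)
  t10 'x' -> {1}, take 1 (2->1 ok)
  t11 'z' -> {0,2,3}, take 0 (1->0 ok)
  t12 'y' -> {4}, take 4 (0->4 ok)
  t13 'z' -> {0,2,3}, take 2 (4->2 ok)
  t14 'x' -> {1}, take 1 (2->1 ok)
  t15 'z' -> {0,2,3}, take 2 (1->2 ok)
  t16 'x' -> {1}, take 1 (2->1 ok)
  t17 'y' -> {4}, take 4 (1->4 ok)
  t18 'y' -> {4}, take 4 (4->4 ok)
  t19 'z' -> {0,2,3}, take 2 (4->2 ok)
  t20 'z' -> {0,2,3}, take 3 (2->3 ok)
  t21 'z' -> {0,2,3}, take 3 (3->3 ok)
  t22 'z' -> {0,2,3}, take 3 (3->3 ok)
  t23 'y' -> {4}, take 4 (3->4 ok)
  t24 'y' -> {4}, take 4 (4->4 ok)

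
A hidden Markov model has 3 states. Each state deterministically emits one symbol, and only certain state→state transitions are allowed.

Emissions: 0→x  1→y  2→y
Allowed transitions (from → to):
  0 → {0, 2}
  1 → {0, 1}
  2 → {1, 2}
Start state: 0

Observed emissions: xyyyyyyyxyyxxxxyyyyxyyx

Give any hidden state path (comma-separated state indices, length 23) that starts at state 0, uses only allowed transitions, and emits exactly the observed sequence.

  t0 'x' -> {0}, take 0 (start)
  t1 'y' -> {1,2}, take 2 (0->2 ok)
  t2 'y' -> {1,2}, take 2 (2->2 ok)
  t3 'y' -> {1,2}, take 2 (2->2 ok)
  t4 'y' -> {1,2}, take 2 (2->2 ok)
  t5 'y' -> {1,2}, take 1 (2->1 ok)
  t6 'y' -> {1,2}, take 1 (1->1 ok)
  t7 'y' -> {1,2}, take 1 (1->1 ok)
  t8 'x' -> {0}, take 0 (1->0 ok)
  t9 'y' -> {1,2}, take 2 (0->2 ok)
  t10 'y' -> {1,2}, take 1 (2->1 ok)
  t11 'x' -> {0}, take 0 (1->0 ok)
  t12 'x' -> {0}, take 0 (0->0 ok)
  t13 'x' -> {0}, take 0 (0->0 ok)
  t14 'x' -> {0}, take 0 (0->0 ok)
  t15 'y' -> {1,2}, take 2 (0->2 ok)
  t16 'y' -> {1,2}, take 2 (2->2 ok)
  t17 'y' -> {1,2}, take 1 (2->1 ok)
  t18 'y' -> {1,2}, take 1 (1->1 ok)
  t19 'x' -> {0}, take 0 (1->0 ok)
  t20 'y' -> {1,2}, take 2 (0->2 ok)
  t21 'y' -> {1,2}, take 1 (2->1 ok)
  t22 'x' -> {0}, take 0 (1->0 ok)

0,2,2,2,2,1,1,1,0,2,1,0,0,0,0,2,2,1,1,0,2,1,0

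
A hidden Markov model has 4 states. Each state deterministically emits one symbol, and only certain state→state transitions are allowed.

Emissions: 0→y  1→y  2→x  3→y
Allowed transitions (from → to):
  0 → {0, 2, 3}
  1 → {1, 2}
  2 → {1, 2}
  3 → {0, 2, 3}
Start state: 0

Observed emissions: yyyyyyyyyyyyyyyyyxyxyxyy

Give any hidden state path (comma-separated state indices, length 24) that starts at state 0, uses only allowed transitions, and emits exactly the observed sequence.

  pos 0: y in {0,1,3}, choose 0; start
  pos 1: y in {0,1,3}, choose 0; 0->0 ok
  pos 2: y in {0,1,3}, choose 3; 0->3 ok
  pos 3: y in {0,1,3}, choose 0; 3->0 ok
  pos 4: y in {0,1,3}, choose 0; 0->0 ok
  pos 5: y in {0,1,3}, choose 3; 0->3 ok
  pos 6: y in {0,1,3}, choose 3; 3->3 ok
  pos 7: y in {0,1,3}, choose 3; 3->3 ok
  pos 8: y in {0,1,3}, choose 3; 3->3 ok
  pos 9: y in {0,1,3}, choose 0; 3->0 ok
  pos 10: y in {0,1,3}, choose 0; 0->0 ok
  pos 11: y in {0,1,3}, choose 0; 0->0 ok
  pos 12: y in {0,1,3}, choose 0; 0->0 ok
  pos 13: y in {0,1,3}, choose 0; 0->0 ok
  pos 14: y in {0,1,3}, choose 0; 0->0 ok
  pos 15: y in {0,1,3}, choose 0; 0->0 ok
  pos 16: y in {0,1,3}, choose 3; 0->3 ok
  pos 17: x in {2}, choose 2; 3->2 ok
  pos 18: y in {0,1,3}, choose 1; 2->1 ok
  pos 19: x in {2}, choose 2; 1->2 ok
  pos 20: y in {0,1,3}, choose 1; 2->1 ok
  pos 21: x in {2}, choose 2; 1->2 ok
  pos 22: y in {0,1,3}, choose 1; 2->1 ok
  pos 23: y in {0,1,3}, choose 1; 1->1 ok

0,0,3,0,0,3,3,3,3,0,0,0,0,0,0,0,3,2,1,2,1,2,1,1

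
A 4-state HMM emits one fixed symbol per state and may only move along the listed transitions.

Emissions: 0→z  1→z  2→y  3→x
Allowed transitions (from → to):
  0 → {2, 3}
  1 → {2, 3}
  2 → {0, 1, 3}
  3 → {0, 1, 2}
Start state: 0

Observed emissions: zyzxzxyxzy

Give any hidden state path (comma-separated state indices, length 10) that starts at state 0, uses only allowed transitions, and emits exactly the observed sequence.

0,2,1,3,1,3,2,3,0,2

  0: obs=z cand={0,1} pick 0 [start]
  1: obs=y cand={2} pick 2 [0->2 ok]
  2: obs=z cand={0,1} pick 1 [2->1 ok]
  3: obs=x cand={3} pick 3 [1->3 ok]
  4: obs=z cand={0,1} pick 1 [3->1 ok]
  5: obs=x cand={3} pick 3 [1->3 ok]
  6: obs=y cand={2} pick 2 [3->2 ok]
  7: obs=x cand={3} pick 3 [2->3 ok]
  8: obs=z cand={0,1} pick 0 [3->0 ok]
  9: obs=y cand={2} pick 2 [0->2 ok]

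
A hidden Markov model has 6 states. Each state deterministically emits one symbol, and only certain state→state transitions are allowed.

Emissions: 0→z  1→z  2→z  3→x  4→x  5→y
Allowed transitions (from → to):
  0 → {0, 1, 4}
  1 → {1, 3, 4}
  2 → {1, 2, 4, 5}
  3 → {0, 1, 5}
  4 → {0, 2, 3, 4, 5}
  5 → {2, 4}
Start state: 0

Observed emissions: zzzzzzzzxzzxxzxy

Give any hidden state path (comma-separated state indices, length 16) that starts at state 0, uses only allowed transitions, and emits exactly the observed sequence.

  0: obs=z cand={0,1,2} pick 0 [start]
  1: obs=z cand={0,1,2} pick 0 [0->0 ok]
  2: obs=z cand={0,1,2} pick 0 [0->0 ok]
  3: obs=z cand={0,1,2} pick 1 [0->1 ok]
  4: obs=z cand={0,1,2} pick 1 [1->1 ok]
  5: obs=z cand={0,1,2} pick 1 [1->1 ok]
  6: obs=z cand={0,1,2} pick 1 [1->1 ok]
  7: obs=z cand={0,1,2} pick 1 [1->1 ok]
  8: obs=x cand={3,4} pick 4 [1->4 ok]
  9: obs=z cand={0,1,2} pick 0 [4->0 ok]
  10: obs=z cand={0,1,2} pick 1 [0->1 ok]
  11: obs=x cand={3,4} pick 4 [1->4 ok]
  12: obs=x cand={3,4} pick 4 [4->4 ok]
  13: obs=z cand={0,1,2} pick 0 [4->0 ok]
  14: obs=x cand={3,4} pick 4 [0->4 ok]
  15: obs=y cand={5} pick 5 [4->5 ok]

0,0,0,1,1,1,1,1,4,0,1,4,4,0,4,5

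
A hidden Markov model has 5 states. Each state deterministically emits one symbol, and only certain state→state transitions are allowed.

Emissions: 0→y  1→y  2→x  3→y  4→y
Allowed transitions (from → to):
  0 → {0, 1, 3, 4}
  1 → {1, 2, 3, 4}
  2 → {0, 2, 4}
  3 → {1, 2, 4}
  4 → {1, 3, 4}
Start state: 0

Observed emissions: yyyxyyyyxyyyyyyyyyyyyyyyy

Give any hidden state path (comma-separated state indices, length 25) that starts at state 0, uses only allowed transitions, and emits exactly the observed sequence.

  pos 0: y in {0,1,3,4}, choose 0; start
  pos 1: y in {0,1,3,4}, choose 4; 0->4 ok
  pos 2: y in {0,1,3,4}, choose 3; 4->3 ok
  pos 3: x in {2}, choose 2; 3->2 ok
  pos 4: y in {0,1,3,4}, choose 0; 2->0 ok
  pos 5: y in {0,1,3,4}, choose 3; 0->3 ok
  pos 6: y in {0,1,3,4}, choose 1; 3->1 ok
  pos 7: y in {0,1,3,4}, choose 1; 1->1 ok
  pos 8: x in {2}, choose 2; 1->2 ok
  pos 9: y in {0,1,3,4}, choose 0; 2->0 ok
  pos 10: y in {0,1,3,4}, choose 4; 0->4 ok
  pos 11: y in {0,1,3,4}, choose 3; 4->3 ok
  pos 12: y in {0,1,3,4}, choose 4; 3->4 ok
  pos 13: y in {0,1,3,4}, choose 4; 4->4 ok
  pos 14: y in {0,1,3,4}, choose 4; 4->4 ok
  pos 15: y in {0,1,3,4}, choose 1; 4->1 ok
  pos 16: y in {0,1,3,4}, choose 3; 1->3 ok
  pos 17: y in {0,1,3,4}, choose 4; 3->4 ok
  pos 18: y in {0,1,3,4}, choose 1; 4->1 ok
  pos 19: y in {0,1,3,4}, choose 3; 1->3 ok
  pos 20: y in {0,1,3,4}, choose 1; 3->1 ok
  pos 21: y in {0,1,3,4}, choose 1; 1->1 ok
  pos 22: y in {0,1,3,4}, choose 3; 1->3 ok
  pos 23: y in {0,1,3,4}, choose 1; 3->1 ok
  pos 24: y in {0,1,3,4}, choose 3; 1->3 ok

0,4,3,2,0,3,1,1,2,0,4,3,4,4,4,1,3,4,1,3,1,1,3,1,3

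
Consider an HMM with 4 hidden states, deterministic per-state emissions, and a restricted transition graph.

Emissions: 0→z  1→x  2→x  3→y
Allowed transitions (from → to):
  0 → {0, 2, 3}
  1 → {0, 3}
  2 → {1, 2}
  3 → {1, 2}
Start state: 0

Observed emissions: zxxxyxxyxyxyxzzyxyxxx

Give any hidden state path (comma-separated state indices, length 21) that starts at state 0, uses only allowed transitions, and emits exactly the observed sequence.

0,2,2,1,3,2,1,3,1,3,1,3,1,0,0,3,1,3,2,2,1

  [0] z  {0}  => 0  start
  [1] x  {1,2}  => 2  0->2 ok
  [2] x  {1,2}  => 2  2->2 ok
  [3] x  {1,2}  => 1  2->1 ok
  [4] y  {3}  => 3  1->3 ok
  [5] x  {1,2}  => 2  3->2 ok
  [6] x  {1,2}  => 1  2->1 ok
  [7] y  {3}  => 3  1->3 ok
  [8] x  {1,2}  => 1  3->1 ok
  [9] y  {3}  => 3  1->3 ok
  [10] x  {1,2}  => 1  3->1 ok
  [11] y  {3}  => 3  1->3 ok
  [12] x  {1,2}  => 1  3->1 ok
  [13] z  {0}  => 0  1->0 ok
  [14] z  {0}  => 0  0->0 ok
  [15] y  {3}  => 3  0->3 ok
  [16] x  {1,2}  => 1  3->1 ok
  [17] y  {3}  => 3  1->3 ok
  [18] x  {1,2}  => 2  3->2 ok
  [19] x  {1,2}  => 2  2->2 ok
  [20] x  {1,2}  => 1  2->1 ok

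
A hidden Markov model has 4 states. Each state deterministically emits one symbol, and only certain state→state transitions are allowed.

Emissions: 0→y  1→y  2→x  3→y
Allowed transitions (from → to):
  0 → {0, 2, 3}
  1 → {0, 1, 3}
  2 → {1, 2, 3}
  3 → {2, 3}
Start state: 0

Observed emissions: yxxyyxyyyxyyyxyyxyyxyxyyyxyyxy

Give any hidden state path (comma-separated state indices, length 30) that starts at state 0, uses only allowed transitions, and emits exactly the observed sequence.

0,2,2,3,3,2,1,0,0,2,1,1,3,2,3,3,2,1,3,2,3,2,3,3,3,2,3,3,2,1

  0: obs=y cand={0,1,3} pick 0 [start]
  1: obs=x cand={2} pick 2 [0->2 ok]
  2: obs=x cand={2} pick 2 [2->2 ok]
  3: obs=y cand={0,1,3} pick 3 [2->3 ok]
  4: obs=y cand={0,1,3} pick 3 [3->3 ok]
  5: obs=x cand={2} pick 2 [3->2 ok]
  6: obs=y cand={0,1,3} pick 1 [2->1 ok]
  7: obs=y cand={0,1,3} pick 0 [1->0 ok]
  8: obs=y cand={0,1,3} pick 0 [0->0 ok]
  9: obs=x cand={2} pick 2 [0->2 ok]
  10: obs=y cand={0,1,3} pick 1 [2->1 ok]
  11: obs=y cand={0,1,3} pick 1 [1->1 ok]
  12: obs=y cand={0,1,3} pick 3 [1->3 ok]
  13: obs=x cand={2} pick 2 [3->2 ok]
  14: obs=y cand={0,1,3} pick 3 [2->3 ok]
  15: obs=y cand={0,1,3} pick 3 [3->3 ok]
  16: obs=x cand={2} pick 2 [3->2 ok]
  17: obs=y cand={0,1,3} pick 1 [2->1 ok]
  18: obs=y cand={0,1,3} pick 3 [1->3 ok]
  19: obs=x cand={2} pick 2 [3->2 ok]
  20: obs=y cand={0,1,3} pick 3 [2->3 ok]
  21: obs=x cand={2} pick 2 [3->2 ok]
  22: obs=y cand={0,1,3} pick 3 [2->3 ok]
  23: obs=y cand={0,1,3} pick 3 [3->3 ok]
  24: obs=y cand={0,1,3} pick 3 [3->3 ok]
  25: obs=x cand={2} pick 2 [3->2 ok]
  26: obs=y cand={0,1,3} pick 3 [2->3 ok]
  27: obs=y cand={0,1,3} pick 3 [3->3 ok]
  28: obs=x cand={2} pick 2 [3->2 ok]
  29: obs=y cand={0,1,3} pick 1 [2->1 ok]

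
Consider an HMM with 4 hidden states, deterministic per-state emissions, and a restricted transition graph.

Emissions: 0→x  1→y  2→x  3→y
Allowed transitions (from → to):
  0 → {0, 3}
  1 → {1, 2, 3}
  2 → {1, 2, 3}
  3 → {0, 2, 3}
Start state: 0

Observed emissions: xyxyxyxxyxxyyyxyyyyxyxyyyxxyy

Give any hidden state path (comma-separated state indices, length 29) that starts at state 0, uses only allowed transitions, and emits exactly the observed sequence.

0,3,0,3,0,3,0,0,3,2,2,1,1,1,2,1,3,3,3,2,3,2,1,1,3,0,0,3,3

  pos 0: x in {0,2}, choose 0; start
  pos 1: y in {1,3}, choose 3; 0->3 ok
  pos 2: x in {0,2}, choose 0; 3->0 ok
  pos 3: y in {1,3}, choose 3; 0->3 ok
  pos 4: x in {0,2}, choose 0; 3->0 ok
  pos 5: y in {1,3}, choose 3; 0->3 ok
  pos 6: x in {0,2}, choose 0; 3->0 ok
  pos 7: x in {0,2}, choose 0; 0->0 ok
  pos 8: y in {1,3}, choose 3; 0->3 ok
  pos 9: x in {0,2}, choose 2; 3->2 ok
  pos 10: x in {0,2}, choose 2; 2->2 ok
  pos 11: y in {1,3}, choose 1; 2->1 ok
  pos 12: y in {1,3}, choose 1; 1->1 ok
  pos 13: y in {1,3}, choose 1; 1->1 ok
  pos 14: x in {0,2}, choose 2; 1->2 ok
  pos 15: y in {1,3}, choose 1; 2->1 ok
  pos 16: y in {1,3}, choose 3; 1->3 ok
  pos 17: y in {1,3}, choose 3; 3->3 ok
  pos 18: y in {1,3}, choose 3; 3->3 ok
  pos 19: x in {0,2}, choose 2; 3->2 ok
  pos 20: y in {1,3}, choose 3; 2->3 ok
  pos 21: x in {0,2}, choose 2; 3->2 ok
  pos 22: y in {1,3}, choose 1; 2->1 ok
  pos 23: y in {1,3}, choose 1; 1->1 ok
  pos 24: y in {1,3}, choose 3; 1->3 ok
  pos 25: x in {0,2}, choose 0; 3->0 ok
  pos 26: x in {0,2}, choose 0; 0->0 ok
  pos 27: y in {1,3}, choose 3; 0->3 ok
  pos 28: y in {1,3}, choose 3; 3->3 ok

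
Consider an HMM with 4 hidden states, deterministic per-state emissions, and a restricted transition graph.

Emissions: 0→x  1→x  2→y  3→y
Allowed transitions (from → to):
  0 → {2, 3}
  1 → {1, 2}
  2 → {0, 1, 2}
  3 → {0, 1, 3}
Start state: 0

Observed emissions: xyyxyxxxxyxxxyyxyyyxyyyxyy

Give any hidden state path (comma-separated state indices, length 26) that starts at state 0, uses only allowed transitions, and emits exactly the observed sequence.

0,3,3,0,3,1,1,1,1,2,1,1,1,2,2,0,2,2,2,1,2,2,2,0,3,3

  pos 0: x in {0,1}, choose 0; start
  pos 1: y in {2,3}, choose 3; 0->3 ok
  pos 2: y in {2,3}, choose 3; 3->3 ok
  pos 3: x in {0,1}, choose 0; 3->0 ok
  pos 4: y in {2,3}, choose 3; 0->3 ok
  pos 5: x in {0,1}, choose 1; 3->1 ok
  pos 6: x in {0,1}, choose 1; 1->1 ok
  pos 7: x in {0,1}, choose 1; 1->1 ok
  pos 8: x in {0,1}, choose 1; 1->1 ok
  pos 9: y in {2,3}, choose 2; 1->2 ok
  pos 10: x in {0,1}, choose 1; 2->1 ok
  pos 11: x in {0,1}, choose 1; 1->1 ok
  pos 12: x in {0,1}, choose 1; 1->1 ok
  pos 13: y in {2,3}, choose 2; 1->2 ok
  pos 14: y in {2,3}, choose 2; 2->2 ok
  pos 15: x in {0,1}, choose 0; 2->0 ok
  pos 16: y in {2,3}, choose 2; 0->2 ok
  pos 17: y in {2,3}, choose 2; 2->2 ok
  pos 18: y in {2,3}, choose 2; 2->2 ok
  pos 19: x in {0,1}, choose 1; 2->1 ok
  pos 20: y in {2,3}, choose 2; 1->2 ok
  pos 21: y in {2,3}, choose 2; 2->2 ok
  pos 22: y in {2,3}, choose 2; 2->2 ok
  pos 23: x in {0,1}, choose 0; 2->0 ok
  pos 24: y in {2,3}, choose 3; 0->3 ok
  pos 25: y in {2,3}, choose 3; 3->3 ok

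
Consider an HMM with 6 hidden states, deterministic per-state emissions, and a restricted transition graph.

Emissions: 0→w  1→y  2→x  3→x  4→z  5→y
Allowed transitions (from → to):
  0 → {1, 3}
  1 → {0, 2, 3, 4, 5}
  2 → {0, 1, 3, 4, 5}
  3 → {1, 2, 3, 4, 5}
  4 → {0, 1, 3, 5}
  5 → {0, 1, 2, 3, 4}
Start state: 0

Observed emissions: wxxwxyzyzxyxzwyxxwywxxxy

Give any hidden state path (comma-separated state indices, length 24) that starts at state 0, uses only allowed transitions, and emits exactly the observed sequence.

  [0] w  {0}  => 0  start
  [1] x  {2,3}  => 3  0->3 ok
  [2] x  {2,3}  => 2  3->2 ok
  [3] w  {0}  => 0  2->0 ok
  [4] x  {2,3}  => 3  0->3 ok
  [5] y  {1,5}  => 1  3->1 ok
  [6] z  {4}  => 4  1->4 ok
  [7] y  {1,5}  => 1  4->1 ok
  [8] z  {4}  => 4  1->4 ok
  [9] x  {2,3}  => 3  4->3 ok
  [10] y  {1,5}  => 1  3->1 ok
  [11] x  {2,3}  => 2  1->2 ok
  [12] z  {4}  => 4  2->4 ok
  [13] w  {0}  => 0  4->0 ok
  [14] y  {1,5}  => 1  0->1 ok
  [15] x  {2,3}  => 3  1->3 ok
  [16] x  {2,3}  => 2  3->2 ok
  [17] w  {0}  => 0  2->0 ok
  [18] y  {1,5}  => 1  0->1 ok
  [19] w  {0}  => 0  1->0 ok
  [20] x  {2,3}  => 3  0->3 ok
  [21] x  {2,3}  => 3  3->3 ok
  [22] x  {2,3}  => 2  3->2 ok
  [23] y  {1,5}  => 5  2->5 ok

0,3,2,0,3,1,4,1,4,3,1,2,4,0,1,3,2,0,1,0,3,3,2,5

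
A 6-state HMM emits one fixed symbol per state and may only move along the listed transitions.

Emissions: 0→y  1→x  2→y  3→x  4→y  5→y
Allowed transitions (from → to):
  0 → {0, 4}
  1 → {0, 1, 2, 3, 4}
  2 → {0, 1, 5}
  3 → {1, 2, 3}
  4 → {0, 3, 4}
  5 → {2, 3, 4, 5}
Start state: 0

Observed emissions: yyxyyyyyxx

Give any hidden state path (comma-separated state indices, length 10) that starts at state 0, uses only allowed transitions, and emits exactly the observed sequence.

0,4,3,2,0,0,0,4,3,3

  pos 0: y in {0,2,4,5}, choose 0; start
  pos 1: y in {0,2,4,5}, choose 4; 0->4 ok
  pos 2: x in {1,3}, choose 3; 4->3 ok
  pos 3: y in {0,2,4,5}, choose 2; 3->2 ok
  pos 4: y in {0,2,4,5}, choose 0; 2->0 ok
  pos 5: y in {0,2,4,5}, choose 0; 0->0 ok
  pos 6: y in {0,2,4,5}, choose 0; 0->0 ok
  pos 7: y in {0,2,4,5}, choose 4; 0->4 ok
  pos 8: x in {1,3}, choose 3; 4->3 ok
  pos 9: x in {1,3}, choose 3; 3->3 ok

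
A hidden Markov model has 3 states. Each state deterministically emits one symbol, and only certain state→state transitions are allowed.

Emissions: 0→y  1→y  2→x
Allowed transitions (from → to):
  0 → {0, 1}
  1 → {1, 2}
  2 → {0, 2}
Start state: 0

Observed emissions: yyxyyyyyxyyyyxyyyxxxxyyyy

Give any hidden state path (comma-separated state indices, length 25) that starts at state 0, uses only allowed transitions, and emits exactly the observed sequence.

0,1,2,0,0,0,0,1,2,0,0,0,1,2,0,0,1,2,2,2,2,0,0,1,1

  [0] y  {0,1}  => 0  start
  [1] y  {0,1}  => 1  0->1 ok
  [2] x  {2}  => 2  1->2 ok
  [3] y  {0,1}  => 0  2->0 ok
  [4] y  {0,1}  => 0  0->0 ok
  [5] y  {0,1}  => 0  0->0 ok
  [6] y  {0,1}  => 0  0->0 ok
  [7] y  {0,1}  => 1  0->1 ok
  [8] x  {2}  => 2  1->2 ok
  [9] y  {0,1}  => 0  2->0 ok
  [10] y  {0,1}  => 0  0->0 ok
  [11] y  {0,1}  => 0  0->0 ok
  [12] y  {0,1}  => 1  0->1 ok
  [13] x  {2}  => 2  1->2 ok
  [14] y  {0,1}  => 0  2->0 ok
  [15] y  {0,1}  => 0  0->0 ok
  [16] y  {0,1}  => 1  0->1 ok
  [17] x  {2}  => 2  1->2 ok
  [18] x  {2}  => 2  2->2 ok
  [19] x  {2}  => 2  2->2 ok
  [20] x  {2}  => 2  2->2 ok
  [21] y  {0,1}  => 0  2->0 ok
  [22] y  {0,1}  => 0  0->0 ok
  [23] y  {0,1}  => 1  0->1 ok
  [24] y  {0,1}  => 1  1->1 ok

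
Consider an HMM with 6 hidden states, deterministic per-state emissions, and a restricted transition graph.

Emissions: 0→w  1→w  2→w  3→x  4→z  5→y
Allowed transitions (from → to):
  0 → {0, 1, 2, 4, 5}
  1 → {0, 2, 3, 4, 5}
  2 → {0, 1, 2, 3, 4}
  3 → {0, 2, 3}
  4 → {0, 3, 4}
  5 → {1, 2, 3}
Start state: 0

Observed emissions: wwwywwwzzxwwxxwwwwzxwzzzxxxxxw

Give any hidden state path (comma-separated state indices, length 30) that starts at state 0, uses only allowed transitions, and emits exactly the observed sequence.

0,0,1,5,1,2,0,4,4,3,0,2,3,3,0,1,2,2,4,3,0,4,4,4,3,3,3,3,3,0

  t0 'w' -> {0,1,2}, take 0 (start)
  t1 'w' -> {0,1,2}, take 0 (0->0 ok)
  t2 'w' -> {0,1,2}, take 1 (0->1 ok)
  t3 'y' -> {5}, take 5 (1->5 ok)
  t4 'w' -> {0,1,2}, take 1 (5->1 ok)
  t5 'w' -> {0,1,2}, take 2 (1->2 ok)
  t6 'w' -> {0,1,2}, take 0 (2->0 ok)
  t7 'z' -> {4}, take 4 (0->4 ok)
  t8 'z' -> {4}, take 4 (4->4 ok)
  t9 'x' -> {3}, take 3 (4->3 ok)
  t10 'w' -> {0,1,2}, take 0 (3->0 ok)
  t11 'w' -> {0,1,2}, take 2 (0->2 ok)
  t12 'x' -> {3}, take 3 (2->3 ok)
  t13 'x' -> {3}, take 3 (3->3 ok)
  t14 'w' -> {0,1,2}, take 0 (3->0 ok)
  t15 'w' -> {0,1,2}, take 1 (0->1 ok)
  t16 'w' -> {0,1,2}, take 2 (1->2 ok)
  t17 'w' -> {0,1,2}, take 2 (2->2 ok)
  t18 'z' -> {4}, take 4 (2->4 ok)
  t19 'x' -> {3}, take 3 (4->3 ok)
  t20 'w' -> {0,1,2}, take 0 (3->0 ok)
  t21 'z' -> {4}, take 4 (0->4 ok)
  t22 'z' -> {4}, take 4 (4->4 ok)
  t23 'z' -> {4}, take 4 (4->4 ok)
  t24 'x' -> {3}, take 3 (4->3 ok)
  t25 'x' -> {3}, take 3 (3->3 ok)
  t26 'x' -> {3}, take 3 (3->3 ok)
  t27 'x' -> {3}, take 3 (3->3 ok)
  t28 'x' -> {3}, take 3 (3->3 ok)
  t29 'w' -> {0,1,2}, take 0 (3->0 ok)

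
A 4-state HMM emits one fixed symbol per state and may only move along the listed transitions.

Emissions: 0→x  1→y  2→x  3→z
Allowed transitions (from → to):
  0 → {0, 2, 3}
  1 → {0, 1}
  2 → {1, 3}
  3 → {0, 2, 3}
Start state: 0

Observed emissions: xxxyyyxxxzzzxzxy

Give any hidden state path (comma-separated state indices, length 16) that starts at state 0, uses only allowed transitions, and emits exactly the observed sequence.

0,0,2,1,1,1,0,0,0,3,3,3,2,3,2,1

  t0 'x' -> {0,2}, take 0 (start)
  t1 'x' -> {0,2}, take 0 (0->0 ok)
  t2 'x' -> {0,2}, take 2 (0->2 ok)
  t3 'y' -> {1}, take 1 (2->1 ok)
  t4 'y' -> {1}, take 1 (1->1 ok)
  t5 'y' -> {1}, take 1 (1->1 ok)
  t6 'x' -> {0,2}, take 0 (1->0 ok)
  t7 'x' -> {0,2}, take 0 (0->0 ok)
  t8 'x' -> {0,2}, take 0 (0->0 ok)
  t9 'z' -> {3}, take 3 (0->3 ok)
  t10 'z' -> {3}, take 3 (3->3 ok)
  t11 'z' -> {3}, take 3 (3->3 ok)
  t12 'x' -> {0,2}, take 2 (3->2 ok)
  t13 'z' -> {3}, take 3 (2->3 ok)
  t14 'x' -> {0,2}, take 2 (3->2 ok)
  t15 'y' -> {1}, take 1 (2->1 ok)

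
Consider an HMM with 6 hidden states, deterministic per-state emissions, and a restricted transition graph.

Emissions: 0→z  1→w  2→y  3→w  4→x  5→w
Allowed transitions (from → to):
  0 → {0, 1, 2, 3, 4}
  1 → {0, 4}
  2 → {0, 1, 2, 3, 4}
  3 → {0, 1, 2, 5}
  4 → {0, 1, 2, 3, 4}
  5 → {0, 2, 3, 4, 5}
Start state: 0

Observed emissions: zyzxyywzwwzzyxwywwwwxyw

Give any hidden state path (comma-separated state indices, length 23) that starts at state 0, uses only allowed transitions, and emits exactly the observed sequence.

0,2,0,4,2,2,3,0,3,5,0,0,2,4,3,2,3,5,3,1,4,2,1

  pos 0: z in {0}, choose 0; start
  pos 1: y in {2}, choose 2; 0->2 ok
  pos 2: z in {0}, choose 0; 2->0 ok
  pos 3: x in {4}, choose 4; 0->4 ok
  pos 4: y in {2}, choose 2; 4->2 ok
  pos 5: y in {2}, choose 2; 2->2 ok
  pos 6: w in {1,3,5}, choose 3; 2->3 ok
  pos 7: z in {0}, choose 0; 3->0 ok
  pos 8: w in {1,3,5}, choose 3; 0->3 ok
  pos 9: w in {1,3,5}, choose 5; 3->5 ok
  pos 10: z in {0}, choose 0; 5->0 ok
  pos 11: z in {0}, choose 0; 0->0 ok
  pos 12: y in {2}, choose 2; 0->2 ok
  pos 13: x in {4}, choose 4; 2->4 ok
  pos 14: w in {1,3,5}, choose 3; 4->3 ok
  pos 15: y in {2}, choose 2; 3->2 ok
  pos 16: w in {1,3,5}, choose 3; 2->3 ok
  pos 17: w in {1,3,5}, choose 5; 3->5 ok
  pos 18: w in {1,3,5}, choose 3; 5->3 ok
  pos 19: w in {1,3,5}, choose 1; 3->1 ok
  pos 20: x in {4}, choose 4; 1->4 ok
  pos 21: y in {2}, choose 2; 4->2 ok
  pos 22: w in {1,3,5}, choose 1; 2->1 ok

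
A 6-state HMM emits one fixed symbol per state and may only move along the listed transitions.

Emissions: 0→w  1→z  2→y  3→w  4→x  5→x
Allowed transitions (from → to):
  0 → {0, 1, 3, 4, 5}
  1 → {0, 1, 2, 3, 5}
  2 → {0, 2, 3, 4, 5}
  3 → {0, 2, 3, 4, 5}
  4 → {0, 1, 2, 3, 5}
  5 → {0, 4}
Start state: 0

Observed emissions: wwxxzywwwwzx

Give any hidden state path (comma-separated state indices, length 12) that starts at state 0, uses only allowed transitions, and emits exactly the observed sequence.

0,0,5,4,1,2,0,0,3,0,1,5

  [0] w  {0,3}  => 0  start
  [1] w  {0,3}  => 0  0->0 ok
  [2] x  {4,5}  => 5  0->5 ok
  [3] x  {4,5}  => 4  5->4 ok
  [4] z  {1}  => 1  4->1 ok
  [5] y  {2}  => 2  1->2 ok
  [6] w  {0,3}  => 0  2->0 ok
  [7] w  {0,3}  => 0  0->0 ok
  [8] w  {0,3}  => 3  0->3 ok
  [9] w  {0,3}  => 0  3->0 ok
  [10] z  {1}  => 1  0->1 ok
  [11] x  {4,5}  => 5  1->5 ok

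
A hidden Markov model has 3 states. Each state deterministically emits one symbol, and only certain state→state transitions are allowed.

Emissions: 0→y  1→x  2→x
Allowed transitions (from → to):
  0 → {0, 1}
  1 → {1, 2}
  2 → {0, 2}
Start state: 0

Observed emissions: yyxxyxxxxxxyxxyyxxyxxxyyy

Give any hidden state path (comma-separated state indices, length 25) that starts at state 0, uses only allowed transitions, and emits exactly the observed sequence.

  pos 0: y in {0}, choose 0; start
  pos 1: y in {0}, choose 0; 0->0 ok
  pos 2: x in {1,2}, choose 1; 0->1 ok
  pos 3: x in {1,2}, choose 2; 1->2 ok
  pos 4: y in {0}, choose 0; 2->0 ok
  pos 5: x in {1,2}, choose 1; 0->1 ok
  pos 6: x in {1,2}, choose 1; 1->1 ok
  pos 7: x in {1,2}, choose 1; 1->1 ok
  pos 8: x in {1,2}, choose 1; 1->1 ok
  pos 9: x in {1,2}, choose 2; 1->2 ok
  pos 10: x in {1,2}, choose 2; 2->2 ok
  pos 11: y in {0}, choose 0; 2->0 ok
  pos 12: x in {1,2}, choose 1; 0->1 ok
  pos 13: x in {1,2}, choose 2; 1->2 ok
  pos 14: y in {0}, choose 0; 2->0 ok
  pos 15: y in {0}, choose 0; 0->0 ok
  pos 16: x in {1,2}, choose 1; 0->1 ok
  pos 17: x in {1,2}, choose 2; 1->2 ok
  pos 18: y in {0}, choose 0; 2->0 ok
  pos 19: x in {1,2}, choose 1; 0->1 ok
  pos 20: x in {1,2}, choose 2; 1->2 ok
  pos 21: x in {1,2}, choose 2; 2->2 ok
  pos 22: y in {0}, choose 0; 2->0 ok
  pos 23: y in {0}, choose 0; 0->0 ok
  pos 24: y in {0}, choose 0; 0->0 ok

0,0,1,2,0,1,1,1,1,2,2,0,1,2,0,0,1,2,0,1,2,2,0,0,0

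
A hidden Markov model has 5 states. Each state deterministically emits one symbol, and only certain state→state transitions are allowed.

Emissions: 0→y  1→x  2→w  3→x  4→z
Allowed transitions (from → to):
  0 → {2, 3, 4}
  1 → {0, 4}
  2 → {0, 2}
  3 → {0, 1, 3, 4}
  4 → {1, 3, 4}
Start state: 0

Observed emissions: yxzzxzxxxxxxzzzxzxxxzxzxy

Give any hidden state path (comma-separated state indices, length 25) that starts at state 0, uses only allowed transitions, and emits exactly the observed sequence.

0,3,4,4,1,4,3,3,3,3,3,3,4,4,4,1,4,3,3,1,4,1,4,3,0

  [0] y  {0}  => 0  start
  [1] x  {1,3}  => 3  0->3 ok
  [2] z  {4}  => 4  3->4 ok
  [3] z  {4}  => 4  4->4 ok
  [4] x  {1,3}  => 1  4->1 ok
  [5] z  {4}  => 4  1->4 ok
  [6] x  {1,3}  => 3  4->3 ok
  [7] x  {1,3}  => 3  3->3 ok
  [8] x  {1,3}  => 3  3->3 ok
  [9] x  {1,3}  => 3  3->3 ok
  [10] x  {1,3}  => 3  3->3 ok
  [11] x  {1,3}  => 3  3->3 ok
  [12] z  {4}  => 4  3->4 ok
  [13] z  {4}  => 4  4->4 ok
  [14] z  {4}  => 4  4->4 ok
  [15] x  {1,3}  => 1  4->1 ok
  [16] z  {4}  => 4  1->4 ok
  [17] x  {1,3}  => 3  4->3 ok
  [18] x  {1,3}  => 3  3->3 ok
  [19] x  {1,3}  => 1  3->1 ok
  [20] z  {4}  => 4  1->4 ok
  [21] x  {1,3}  => 1  4->1 ok
  [22] z  {4}  => 4  1->4 ok
  [23] x  {1,3}  => 3  4->3 ok
  [24] y  {0}  => 0  3->0 ok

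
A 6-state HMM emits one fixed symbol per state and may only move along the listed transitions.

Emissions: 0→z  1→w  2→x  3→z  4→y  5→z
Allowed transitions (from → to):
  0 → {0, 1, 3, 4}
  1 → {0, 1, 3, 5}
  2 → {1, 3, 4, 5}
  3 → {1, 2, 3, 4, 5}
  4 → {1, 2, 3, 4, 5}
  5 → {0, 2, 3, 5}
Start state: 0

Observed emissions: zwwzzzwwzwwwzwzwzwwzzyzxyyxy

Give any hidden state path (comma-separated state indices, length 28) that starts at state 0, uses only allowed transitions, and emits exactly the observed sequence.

0,1,1,5,0,3,1,1,0,1,1,1,0,1,0,1,0,1,1,5,0,4,3,2,4,4,2,4

  pos 0: z in {0,3,5}, choose 0; start
  pos 1: w in {1}, choose 1; 0->1 ok
  pos 2: w in {1}, choose 1; 1->1 ok
  pos 3: z in {0,3,5}, choose 5; 1->5 ok
  pos 4: z in {0,3,5}, choose 0; 5->0 ok
  pos 5: z in {0,3,5}, choose 3; 0->3 ok
  pos 6: w in {1}, choose 1; 3->1 ok
  pos 7: w in {1}, choose 1; 1->1 ok
  pos 8: z in {0,3,5}, choose 0; 1->0 ok
  pos 9: w in {1}, choose 1; 0->1 ok
  pos 10: w in {1}, choose 1; 1->1 ok
  pos 11: w in {1}, choose 1; 1->1 ok
  pos 12: z in {0,3,5}, choose 0; 1->0 ok
  pos 13: w in {1}, choose 1; 0->1 ok
  pos 14: z in {0,3,5}, choose 0; 1->0 ok
  pos 15: w in {1}, choose 1; 0->1 ok
  pos 16: z in {0,3,5}, choose 0; 1->0 ok
  pos 17: w in {1}, choose 1; 0->1 ok
  pos 18: w in {1}, choose 1; 1->1 ok
  pos 19: z in {0,3,5}, choose 5; 1->5 ok
  pos 20: z in {0,3,5}, choose 0; 5->0 ok
  pos 21: y in {4}, choose 4; 0->4 ok
  pos 22: z in {0,3,5}, choose 3; 4->3 ok
  pos 23: x in {2}, choose 2; 3->2 ok
  pos 24: y in {4}, choose 4; 2->4 ok
  pos 25: y in {4}, choose 4; 4->4 ok
  pos 26: x in {2}, choose 2; 4->2 ok
  pos 27: y in {4}, choose 4; 2->4 ok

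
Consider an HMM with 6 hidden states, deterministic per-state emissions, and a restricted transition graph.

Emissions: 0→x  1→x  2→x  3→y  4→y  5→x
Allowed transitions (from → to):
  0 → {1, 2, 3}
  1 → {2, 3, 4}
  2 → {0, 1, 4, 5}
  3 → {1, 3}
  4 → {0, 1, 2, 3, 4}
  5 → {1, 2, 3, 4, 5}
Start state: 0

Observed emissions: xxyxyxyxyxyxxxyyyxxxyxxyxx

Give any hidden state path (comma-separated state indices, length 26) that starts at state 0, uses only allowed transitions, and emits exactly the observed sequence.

0,1,3,1,3,1,3,1,3,1,4,2,5,1,3,3,3,1,2,1,4,0,1,4,0,2

  pos 0: x in {0,1,2,5}, choose 0; start
  pos 1: x in {0,1,2,5}, choose 1; 0->1 ok
  pos 2: y in {3,4}, choose 3; 1->3 ok
  pos 3: x in {0,1,2,5}, choose 1; 3->1 ok
  pos 4: y in {3,4}, choose 3; 1->3 ok
  pos 5: x in {0,1,2,5}, choose 1; 3->1 ok
  pos 6: y in {3,4}, choose 3; 1->3 ok
  pos 7: x in {0,1,2,5}, choose 1; 3->1 ok
  pos 8: y in {3,4}, choose 3; 1->3 ok
  pos 9: x in {0,1,2,5}, choose 1; 3->1 ok
  pos 10: y in {3,4}, choose 4; 1->4 ok
  pos 11: x in {0,1,2,5}, choose 2; 4->2 ok
  pos 12: x in {0,1,2,5}, choose 5; 2->5 ok
  pos 13: x in {0,1,2,5}, choose 1; 5->1 ok
  pos 14: y in {3,4}, choose 3; 1->3 ok
  pos 15: y in {3,4}, choose 3; 3->3 ok
  pos 16: y in {3,4}, choose 3; 3->3 ok
  pos 17: x in {0,1,2,5}, choose 1; 3->1 ok
  pos 18: x in {0,1,2,5}, choose 2; 1->2 ok
  pos 19: x in {0,1,2,5}, choose 1; 2->1 ok
  pos 20: y in {3,4}, choose 4; 1->4 ok
  pos 21: x in {0,1,2,5}, choose 0; 4->0 ok
  pos 22: x in {0,1,2,5}, choose 1; 0->1 ok
  pos 23: y in {3,4}, choose 4; 1->4 ok
  pos 24: x in {0,1,2,5}, choose 0; 4->0 ok
  pos 25: x in {0,1,2,5}, choose 2; 0->2 ok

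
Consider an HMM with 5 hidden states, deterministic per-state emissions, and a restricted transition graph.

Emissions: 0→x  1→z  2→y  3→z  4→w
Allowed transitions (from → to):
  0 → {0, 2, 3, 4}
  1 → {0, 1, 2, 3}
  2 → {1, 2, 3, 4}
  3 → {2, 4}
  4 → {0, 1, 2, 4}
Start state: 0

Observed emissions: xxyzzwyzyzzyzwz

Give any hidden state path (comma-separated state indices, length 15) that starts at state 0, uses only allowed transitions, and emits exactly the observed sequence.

  0: obs=x cand={0} pick 0 [start]
  1: obs=x cand={0} pick 0 [0->0 ok]
  2: obs=y cand={2} pick 2 [0->2 ok]
  3: obs=z cand={1,3} pick 1 [2->1 ok]
  4: obs=z cand={1,3} pick 3 [1->3 ok]
  5: obs=w cand={4} pick 4 [3->4 ok]
  6: obs=y cand={2} pick 2 [4->2 ok]
  7: obs=z cand={1,3} pick 1 [2->1 ok]
  8: obs=y cand={2} pick 2 [1->2 ok]
  9: obs=z cand={1,3} pick 1 [2->1 ok]
  10: obs=z cand={1,3} pick 3 [1->3 ok]
  11: obs=y cand={2} pick 2 [3->2 ok]
  12: obs=z cand={1,3} pick 3 [2->3 ok]
  13: obs=w cand={4} pick 4 [3->4 ok]
  14: obs=z cand={1,3} pick 1 [4->1 ok]

0,0,2,1,3,4,2,1,2,1,3,2,3,4,1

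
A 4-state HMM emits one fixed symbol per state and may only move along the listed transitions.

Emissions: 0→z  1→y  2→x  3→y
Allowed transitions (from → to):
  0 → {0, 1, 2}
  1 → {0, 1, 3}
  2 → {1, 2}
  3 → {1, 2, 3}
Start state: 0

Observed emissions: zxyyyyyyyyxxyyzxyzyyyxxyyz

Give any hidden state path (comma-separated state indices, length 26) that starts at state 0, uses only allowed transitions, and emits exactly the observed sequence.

  pos 0: z in {0}, choose 0; start
  pos 1: x in {2}, choose 2; 0->2 ok
  pos 2: y in {1,3}, choose 1; 2->1 ok
  pos 3: y in {1,3}, choose 1; 1->1 ok
  pos 4: y in {1,3}, choose 3; 1->3 ok
  pos 5: y in {1,3}, choose 1; 3->1 ok
  pos 6: y in {1,3}, choose 1; 1->1 ok
  pos 7: y in {1,3}, choose 3; 1->3 ok
  pos 8: y in {1,3}, choose 1; 3->1 ok
  pos 9: y in {1,3}, choose 3; 1->3 ok
  pos 10: x in {2}, choose 2; 3->2 ok
  pos 11: x in {2}, choose 2; 2->2 ok
  pos 12: y in {1,3}, choose 1; 2->1 ok
  pos 13: y in {1,3}, choose 1; 1->1 ok
  pos 14: z in {0}, choose 0; 1->0 ok
  pos 15: x in {2}, choose 2; 0->2 ok
  pos 16: y in {1,3}, choose 1; 2->1 ok
  pos 17: z in {0}, choose 0; 1->0 ok
  pos 18: y in {1,3}, choose 1; 0->1 ok
  pos 19: y in {1,3}, choose 3; 1->3 ok
  pos 20: y in {1,3}, choose 3; 3->3 ok
  pos 21: x in {2}, choose 2; 3->2 ok
  pos 22: x in {2}, choose 2; 2->2 ok
  pos 23: y in {1,3}, choose 1; 2->1 ok
  pos 24: y in {1,3}, choose 1; 1->1 ok
  pos 25: z in {0}, choose 0; 1->0 ok

0,2,1,1,3,1,1,3,1,3,2,2,1,1,0,2,1,0,1,3,3,2,2,1,1,0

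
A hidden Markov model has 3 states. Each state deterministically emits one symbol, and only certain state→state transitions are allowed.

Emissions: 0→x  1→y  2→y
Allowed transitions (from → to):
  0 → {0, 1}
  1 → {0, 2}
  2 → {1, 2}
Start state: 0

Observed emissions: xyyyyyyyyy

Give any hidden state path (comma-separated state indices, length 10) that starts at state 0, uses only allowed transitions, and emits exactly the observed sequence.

  [0] x  {0}  => 0  start
  [1] y  {1,2}  => 1  0->1 ok
  [2] y  {1,2}  => 2  1->2 ok
  [3] y  {1,2}  => 1  2->1 ok
  [4] y  {1,2}  => 2  1->2 ok
  [5] y  {1,2}  => 1  2->1 ok
  [6] y  {1,2}  => 2  1->2 ok
  [7] y  {1,2}  => 1  2->1 ok
  [8] y  {1,2}  => 2  1->2 ok
  [9] y  {1,2}  => 2  2->2 ok

0,1,2,1,2,1,2,1,2,2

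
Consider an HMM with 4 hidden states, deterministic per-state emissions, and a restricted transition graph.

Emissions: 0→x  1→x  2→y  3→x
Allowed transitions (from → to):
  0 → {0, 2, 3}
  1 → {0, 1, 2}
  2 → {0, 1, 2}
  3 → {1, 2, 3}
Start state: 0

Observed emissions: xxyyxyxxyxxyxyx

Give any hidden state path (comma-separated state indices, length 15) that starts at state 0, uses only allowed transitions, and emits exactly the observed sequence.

0,3,2,2,1,2,1,1,2,1,1,2,1,2,1

  t0 'x' -> {0,1,3}, take 0 (start)
  t1 'x' -> {0,1,3}, take 3 (0->3 ok)
  t2 'y' -> {2}, take 2 (3->2 ok)
  t3 'y' -> {2}, take 2 (2->2 ok)
  t4 'x' -> {0,1,3}, take 1 (2->1 ok)
  t5 'y' -> {2}, take 2 (1->2 ok)
  t6 'x' -> {0,1,3}, take 1 (2->1 ok)
  t7 'x' -> {0,1,3}, take 1 (1->1 ok)
  t8 'y' -> {2}, take 2 (1->2 ok)
  t9 'x' -> {0,1,3}, take 1 (2->1 ok)
  t10 'x' -> {0,1,3}, take 1 (1->1 ok)
  t11 'y' -> {2}, take 2 (1->2 ok)
  t12 'x' -> {0,1,3}, take 1 (2->1 ok)
  t13 'y' -> {2}, take 2 (1->2 ok)
  t14 'x' -> {0,1,3}, take 1 (2->1 ok)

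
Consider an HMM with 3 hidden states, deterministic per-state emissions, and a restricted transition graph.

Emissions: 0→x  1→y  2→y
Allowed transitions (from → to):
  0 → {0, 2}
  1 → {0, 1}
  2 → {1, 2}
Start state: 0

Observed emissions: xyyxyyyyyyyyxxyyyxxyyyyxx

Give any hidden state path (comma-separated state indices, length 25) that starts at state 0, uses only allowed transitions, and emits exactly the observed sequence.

  t0 'x' -> {0}, take 0 (start)
  t1 'y' -> {1,2}, take 2 (0->2 ok)
  t2 'y' -> {1,2}, take 1 (2->1 ok)
  t3 'x' -> {0}, take 0 (1->0 ok)
  t4 'y' -> {1,2}, take 2 (0->2 ok)
  t5 'y' -> {1,2}, take 2 (2->2 ok)
  t6 'y' -> {1,2}, take 1 (2->1 ok)
  t7 'y' -> {1,2}, take 1 (1->1 ok)
  t8 'y' -> {1,2}, take 1 (1->1 ok)
  t9 'y' -> {1,2}, take 1 (1->1 ok)
  t10 'y' -> {1,2}, take 1 (1->1 ok)
  t11 'y' -> {1,2}, take 1 (1->1 ok)
  t12 'x' -> {0}, take 0 (1->0 ok)
  t13 'x' -> {0}, take 0 (0->0 ok)
  t14 'y' -> {1,2}, take 2 (0->2 ok)
  t15 'y' -> {1,2}, take 2 (2->2 ok)
  t16 'y' -> {1,2}, take 1 (2->1 ok)
  t17 'x' -> {0}, take 0 (1->0 ok)
  t18 'x' -> {0}, take 0 (0->0 ok)
  t19 'y' -> {1,2}, take 2 (0->2 ok)
  t20 'y' -> {1,2}, take 2 (2->2 ok)
  t21 'y' -> {1,2}, take 2 (2->2 ok)
  t22 'y' -> {1,2}, take 1 (2->1 ok)
  t23 'x' -> {0}, take 0 (1->0 ok)
  t24 'x' -> {0}, take 0 (0->0 ok)

0,2,1,0,2,2,1,1,1,1,1,1,0,0,2,2,1,0,0,2,2,2,1,0,0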